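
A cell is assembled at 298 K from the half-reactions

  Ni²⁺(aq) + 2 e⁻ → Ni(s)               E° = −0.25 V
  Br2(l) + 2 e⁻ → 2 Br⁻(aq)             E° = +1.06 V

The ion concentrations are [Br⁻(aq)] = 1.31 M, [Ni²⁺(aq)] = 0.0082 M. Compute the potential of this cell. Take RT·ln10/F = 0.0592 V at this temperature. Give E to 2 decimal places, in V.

+1.36 V

Since E°(Br₂/Br⁻) > E°(Ni²⁺/Ni), Br₂/Br⁻ serves as the cathode.
E°cell = +1.06 − (−0.25) = +1.31 V, with n = 2 electrons transferred.
For the overall reaction Br2(l) + Ni(s) → 2 Br⁻(aq) + Ni²⁺(aq), Q = [Br⁻(aq)]^2·[Ni²⁺(aq)] = 0.0141, giving log Q = −1.852.
By the Nernst equation, E = +1.31 − (0.0592/2)·(−1.852) = +1.36 V.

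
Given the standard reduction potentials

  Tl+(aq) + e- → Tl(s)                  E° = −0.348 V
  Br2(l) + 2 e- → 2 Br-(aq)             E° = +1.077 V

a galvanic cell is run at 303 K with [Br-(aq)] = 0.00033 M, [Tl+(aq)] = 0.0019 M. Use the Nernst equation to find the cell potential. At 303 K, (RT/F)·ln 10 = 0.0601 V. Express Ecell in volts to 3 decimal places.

+1.798 V

The Br₂/Br⁻ couple has the more positive E°, so it is the cathode; Tl⁺/Tl is the anode.
The standard potential is +1.077 − (−0.348) = +1.425 V and the balanced reaction transfers n = 2 electrons.
Balancing gives Br2(l) + 2 Tl(s) → 2 Br-(aq) + 2 Tl+(aq); hence Q = [Br-(aq)]^2·[Tl+(aq)]^2 = 3.93×10^−13 (log Q = −12.405).
Applying E = E° − (RT ln10/nF)·log Q gives +1.425 − (0.0601/2)(−12.405) = +1.798 V.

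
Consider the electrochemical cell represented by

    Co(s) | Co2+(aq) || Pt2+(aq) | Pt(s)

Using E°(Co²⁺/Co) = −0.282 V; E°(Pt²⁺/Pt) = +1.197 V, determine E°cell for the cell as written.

By convention the left-hand electrode in cell notation is the anode (oxidation) and the right-hand electrode is the cathode (reduction).
E°cell = E°(right) − E°(left) = +1.197 − (−0.282) = +1.479 V.

+1.479 V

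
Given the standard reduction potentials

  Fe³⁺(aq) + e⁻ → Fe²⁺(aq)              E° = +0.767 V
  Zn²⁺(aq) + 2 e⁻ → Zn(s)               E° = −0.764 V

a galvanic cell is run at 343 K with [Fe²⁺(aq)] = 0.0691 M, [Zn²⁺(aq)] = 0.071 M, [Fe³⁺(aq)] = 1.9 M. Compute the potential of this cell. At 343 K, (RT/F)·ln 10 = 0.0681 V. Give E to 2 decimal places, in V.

+1.67 V

The Fe³⁺/Fe²⁺ couple has the more positive E°, so it is the cathode; Zn²⁺/Zn is the anode.
The standard potential is +0.767 − (−0.764) = +1.531 V and the balanced reaction transfers n = 2 electrons.
The balanced reaction is 2 Fe³⁺(aq) + Zn(s) → 2 Fe²⁺(aq) + Zn²⁺(aq), so Q = ([Fe²⁺(aq)]^2·[Zn²⁺(aq)]) / [Fe³⁺(aq)]^2 = 9.39×10^−5 and log Q = −4.027.
Applying E = E° − (RT ln10/nF)·log Q gives +1.531 − (0.0681/2)(−4.027) = +1.67 V.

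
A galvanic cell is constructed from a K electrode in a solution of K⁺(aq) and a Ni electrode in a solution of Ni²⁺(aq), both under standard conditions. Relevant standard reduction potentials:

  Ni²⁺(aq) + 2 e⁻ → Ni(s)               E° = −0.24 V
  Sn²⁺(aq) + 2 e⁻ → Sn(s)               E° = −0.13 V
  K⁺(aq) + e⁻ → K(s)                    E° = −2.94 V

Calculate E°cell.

+2.70 V

Of the two couples in this cell, the one with the more positive reduction potential is reduced at the cathode: here that is Ni²⁺/Ni (−0.24 V); K⁺/K (−2.94 V) is the anode.
E°cell = E°(cathode) − E°(anode) = −0.24 − (−2.94) = +2.70 V.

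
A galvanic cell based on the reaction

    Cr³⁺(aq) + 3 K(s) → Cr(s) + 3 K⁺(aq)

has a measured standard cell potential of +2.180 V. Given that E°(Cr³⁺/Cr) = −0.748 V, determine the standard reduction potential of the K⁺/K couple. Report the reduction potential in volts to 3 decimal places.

In the reaction as written the Cr³⁺/Cr couple is reduced (cathode) and K⁺/K is oxidized (anode), so E°cell = E°(Cr³⁺/Cr) − E°(K⁺/K).
E°(K⁺/K) = E°(cathode) − E°cell = −0.748 − (+2.180) = −2.928 V.

−2.928 V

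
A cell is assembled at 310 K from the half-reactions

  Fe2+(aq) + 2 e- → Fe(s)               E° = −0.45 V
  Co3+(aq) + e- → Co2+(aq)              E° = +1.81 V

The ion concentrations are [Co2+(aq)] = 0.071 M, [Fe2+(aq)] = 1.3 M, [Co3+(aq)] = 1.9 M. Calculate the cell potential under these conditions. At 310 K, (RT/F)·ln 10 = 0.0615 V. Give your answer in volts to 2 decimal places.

+2.34 V

Co³⁺/Co²⁺ is reduced (cathode, E° = +1.81 V) and Fe²⁺/Fe is oxidized (anode).
The standard potential is +1.81 − (−0.45) = +2.26 V and the balanced reaction transfers n = 2 electrons.
The balanced reaction is 2 Co3+(aq) + Fe(s) → 2 Co2+(aq) + Fe2+(aq), so Q = ([Co2+(aq)]^2·[Fe2+(aq)]) / [Co3+(aq)]^2 = 0.00182 and log Q = −2.741.
Applying E = E° − (RT ln10/nF)·log Q gives +2.26 − (0.0615/2)(−2.741) = +2.34 V.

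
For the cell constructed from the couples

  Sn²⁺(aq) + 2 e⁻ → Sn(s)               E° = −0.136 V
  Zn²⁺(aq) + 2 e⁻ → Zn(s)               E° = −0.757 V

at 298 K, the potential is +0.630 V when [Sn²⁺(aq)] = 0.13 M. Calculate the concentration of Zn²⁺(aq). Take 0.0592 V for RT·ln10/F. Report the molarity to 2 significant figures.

0.065 M

The Sn²⁺/Sn couple has the larger reduction potential, so it is the cathode: E°cell = −0.136 − (−0.757) = +0.621 V and n = 2.
Rearranging E = E° − (0.0592/n)·log Q gives log Q = 2(+0.621 − (+0.630))/0.0592 = −0.304.
Balancing electrons gives Sn²⁺(aq) + Zn(s) → Sn(s) + Zn²⁺(aq); thus Q = [Zn²⁺(aq)] / [Sn²⁺(aq)].
Isolating [Zn²⁺(aq)] in Q = 10^{−0.304} yields log [Zn²⁺(aq)] = −1.190, i.e. 0.065 M.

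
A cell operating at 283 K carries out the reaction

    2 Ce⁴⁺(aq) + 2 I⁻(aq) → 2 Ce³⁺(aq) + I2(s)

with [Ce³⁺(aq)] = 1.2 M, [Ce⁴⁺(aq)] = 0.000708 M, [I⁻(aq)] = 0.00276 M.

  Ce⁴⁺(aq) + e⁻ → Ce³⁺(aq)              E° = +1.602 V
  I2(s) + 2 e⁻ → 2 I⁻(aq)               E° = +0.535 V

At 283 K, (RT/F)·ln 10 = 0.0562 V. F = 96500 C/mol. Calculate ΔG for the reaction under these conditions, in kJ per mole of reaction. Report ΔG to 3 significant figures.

E°cell = +1.602 − (+0.535) = +1.067 V; the balanced reaction transfers n = 2 electrons.
Here Q = [Ce³⁺(aq)]^2 / ([Ce⁴⁺(aq)]^2·[I⁻(aq)]^2) = 3.77×10^11 (log Q = 11.576), giving E = +1.067 − (0.0562/2)·(11.576) = +0.7417 V.
ΔG = −nFE = −(2)(96500)(+0.7417) J/mol = −143 kJ/mol.

−143 kJ/mol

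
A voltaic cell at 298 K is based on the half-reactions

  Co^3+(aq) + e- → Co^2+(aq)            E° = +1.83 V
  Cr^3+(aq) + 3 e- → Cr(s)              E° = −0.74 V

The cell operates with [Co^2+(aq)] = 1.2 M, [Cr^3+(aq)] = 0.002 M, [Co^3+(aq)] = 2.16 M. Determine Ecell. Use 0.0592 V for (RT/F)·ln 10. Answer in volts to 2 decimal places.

+2.64 V

Co³⁺/Co²⁺ is reduced (cathode, E° = +1.83 V) and Cr³⁺/Cr is oxidized (anode).
E°cell = E°cat − E°an = +1.83 − (−0.74) = +2.57 V; n = 3.
The balanced reaction is 3 Co^3+(aq) + Cr(s) → 3 Co^2+(aq) + Cr^3+(aq), so Q = ([Co^2+(aq)]^3·[Cr^3+(aq)]) / [Co^3+(aq)]^3 = 0.000343 and log Q = −3.465.
E = E° − (0.0592/n)·log Q = +2.57 − (0.0592/3)(−3.465) = +2.64 V.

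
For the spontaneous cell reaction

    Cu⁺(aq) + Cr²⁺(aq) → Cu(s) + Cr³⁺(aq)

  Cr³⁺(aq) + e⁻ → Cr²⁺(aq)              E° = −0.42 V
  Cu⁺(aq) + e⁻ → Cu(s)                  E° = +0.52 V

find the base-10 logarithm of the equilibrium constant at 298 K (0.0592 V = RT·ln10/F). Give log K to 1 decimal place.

log K = 15.9

The Cu⁺/Cu couple is reduced (cathode); E°cell = +0.52 − (−0.42) = +0.94 V with n = 1.
At equilibrium E = 0, so log K = nE°cell / 0.0592 = (1)(+0.94) / 0.0592 = 15.9.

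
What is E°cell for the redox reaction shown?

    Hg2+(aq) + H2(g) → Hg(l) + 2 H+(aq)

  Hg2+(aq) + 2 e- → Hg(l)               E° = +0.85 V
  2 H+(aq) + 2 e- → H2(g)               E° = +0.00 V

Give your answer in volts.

+0.85 V

Hg2+(aq) gains electrons, so the Hg²⁺/Hg couple is the cathode; the 2H⁺/H₂ couple is the anode.
E°cell = E°(cathode) − E°(anode) = +0.85 − (+0.00) = +0.85 V.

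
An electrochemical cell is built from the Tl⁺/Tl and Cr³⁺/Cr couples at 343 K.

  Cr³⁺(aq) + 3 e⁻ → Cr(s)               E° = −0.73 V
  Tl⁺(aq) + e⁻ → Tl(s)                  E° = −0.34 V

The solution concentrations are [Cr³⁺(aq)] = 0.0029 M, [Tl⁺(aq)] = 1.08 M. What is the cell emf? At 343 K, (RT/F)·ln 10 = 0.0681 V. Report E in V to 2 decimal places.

+0.45 V

The Tl⁺/Tl couple has the more positive E°, so it is the cathode; Cr³⁺/Cr is the anode.
E°cell = E°cat − E°an = −0.34 − (−0.73) = +0.39 V; n = 3.
The balanced reaction is 3 Tl⁺(aq) + Cr(s) → 3 Tl(s) + Cr³⁺(aq), so Q = [Cr³⁺(aq)] / [Tl⁺(aq)]^3 = 0.0023 and log Q = −2.638.
E = E° − (0.0681/n)·log Q = +0.39 − (0.0681/3)(−2.638) = +0.45 V.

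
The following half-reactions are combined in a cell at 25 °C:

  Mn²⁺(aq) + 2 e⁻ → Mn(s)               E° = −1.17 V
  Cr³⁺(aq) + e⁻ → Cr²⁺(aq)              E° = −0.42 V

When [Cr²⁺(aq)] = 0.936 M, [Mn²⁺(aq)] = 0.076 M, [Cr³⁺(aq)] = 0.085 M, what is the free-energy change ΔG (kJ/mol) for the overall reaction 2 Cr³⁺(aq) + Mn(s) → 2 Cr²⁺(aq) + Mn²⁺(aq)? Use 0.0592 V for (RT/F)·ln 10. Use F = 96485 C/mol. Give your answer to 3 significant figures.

−139 kJ/mol

The standard cell potential is −0.42 − (−1.17) = +0.75 V, with n = 2 electrons in the balanced equation.
Q = ([Cr²⁺(aq)]^2·[Mn²⁺(aq)]) / [Cr³⁺(aq)]^2 = 9.22, so log Q = 0.965 and E = +0.75 − (0.0592/2)(0.965) = +0.7214 V.
Then ΔG = −nFE = −2 × 96485 × +0.7214 J/mol = −139 kJ/mol.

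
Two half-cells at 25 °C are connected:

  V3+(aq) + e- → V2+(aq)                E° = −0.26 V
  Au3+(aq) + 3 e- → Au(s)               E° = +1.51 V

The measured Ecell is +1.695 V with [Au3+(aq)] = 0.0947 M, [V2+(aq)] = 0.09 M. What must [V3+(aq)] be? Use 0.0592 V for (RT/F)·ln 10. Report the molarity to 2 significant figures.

With Au³⁺/Au at the cathode and V³⁺/V²⁺ at the anode, E°cell = +1.51 − (−0.26) = +1.77 V (n = 3).
Rearranging E = E° − (0.0592/n)·log Q gives log Q = 3(+1.77 − (+1.695))/0.0592 = 3.801.
The balanced reaction is Au3+(aq) + 3 V2+(aq) → Au(s) + 3 V3+(aq), so Q = [V3+(aq)]^3 / ([Au3+(aq)]·[V2+(aq)]^3).
Substituting the known concentrations and solving, log [V3+(aq)] = −0.120 and [V3+(aq)] = 0.76 M.

0.76 M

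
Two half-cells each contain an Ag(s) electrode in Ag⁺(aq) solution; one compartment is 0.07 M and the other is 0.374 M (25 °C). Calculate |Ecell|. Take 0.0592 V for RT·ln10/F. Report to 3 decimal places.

For a concentration cell E°cell = 0, since both electrodes use the same couple.
The compartment with the higher Ag⁺(aq) concentration (0.374 M) acts as the cathode; ions are reduced there and produced at the dilute (0.07 M) anode.
With n = 1, Ecell = −(0.0592/1)·log([dilute]/[conc]) = −(0.0592/1)·log(0.07/0.374) = +0.043 V.

0.043 V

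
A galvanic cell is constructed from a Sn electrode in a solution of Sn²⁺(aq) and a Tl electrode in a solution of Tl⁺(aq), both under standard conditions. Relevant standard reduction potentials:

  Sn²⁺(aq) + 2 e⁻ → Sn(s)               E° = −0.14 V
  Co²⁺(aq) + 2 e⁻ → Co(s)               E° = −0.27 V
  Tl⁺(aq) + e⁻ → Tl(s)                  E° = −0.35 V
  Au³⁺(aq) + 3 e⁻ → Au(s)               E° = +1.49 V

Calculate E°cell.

+0.21 V

The Sn²⁺/Sn couple has the higher E°, so Sn ion is reduced (cathode) and Tl is oxidized (anode).
E°cell = E°(cathode) − E°(anode) = −0.14 − (−0.35) = +0.21 V.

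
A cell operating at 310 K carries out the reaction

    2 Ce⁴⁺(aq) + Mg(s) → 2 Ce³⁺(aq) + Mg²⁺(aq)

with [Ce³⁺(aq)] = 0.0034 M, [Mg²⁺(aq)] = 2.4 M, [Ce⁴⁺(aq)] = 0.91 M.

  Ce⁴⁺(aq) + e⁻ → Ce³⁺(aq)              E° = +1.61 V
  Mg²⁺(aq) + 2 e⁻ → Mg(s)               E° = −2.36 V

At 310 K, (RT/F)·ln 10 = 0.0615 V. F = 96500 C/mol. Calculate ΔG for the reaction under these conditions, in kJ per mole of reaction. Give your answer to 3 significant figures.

E°cell = +1.61 − (−2.36) = +3.97 V; the balanced reaction transfers n = 2 electrons.
Q = ([Ce³⁺(aq)]^2·[Mg²⁺(aq)]) / [Ce⁴⁺(aq)]^2 = 3.35×10^−5, so log Q = −4.475 and E = +3.97 − (0.0615/2)(−4.475) = +4.1076 V.
Finally ΔG = −nFE = −(2)(96500 C/mol)(+4.1076 V) = −793 kJ/mol.

−793 kJ/mol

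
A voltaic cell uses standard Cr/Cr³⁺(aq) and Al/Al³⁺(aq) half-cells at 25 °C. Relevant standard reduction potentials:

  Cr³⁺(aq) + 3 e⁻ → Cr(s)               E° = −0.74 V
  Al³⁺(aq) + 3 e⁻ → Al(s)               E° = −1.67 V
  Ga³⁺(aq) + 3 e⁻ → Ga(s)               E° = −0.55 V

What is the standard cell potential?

+0.93 V

The Cr³⁺/Cr couple has the higher E°, so Cr ion is reduced (cathode) and Al is oxidized (anode).
E°cell = E°(cathode) − E°(anode) = −0.74 − (−1.67) = +0.93 V.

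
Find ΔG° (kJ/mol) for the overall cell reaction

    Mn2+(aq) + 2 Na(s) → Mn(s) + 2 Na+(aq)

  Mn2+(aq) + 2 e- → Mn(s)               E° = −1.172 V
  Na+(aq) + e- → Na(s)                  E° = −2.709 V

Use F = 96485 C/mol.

−297 kJ/mol

In the reaction as written Mn2+(aq) is reduced, so the Mn²⁺/Mn couple is the cathode and Na⁺/Na is the anode.
E°cell = −1.172 − (−2.709) = +1.537 V; balancing electrons gives n = 2.
ΔG° = −nFE°cell = −(2)(96485)(+1.537) J/mol = −297 kJ/mol.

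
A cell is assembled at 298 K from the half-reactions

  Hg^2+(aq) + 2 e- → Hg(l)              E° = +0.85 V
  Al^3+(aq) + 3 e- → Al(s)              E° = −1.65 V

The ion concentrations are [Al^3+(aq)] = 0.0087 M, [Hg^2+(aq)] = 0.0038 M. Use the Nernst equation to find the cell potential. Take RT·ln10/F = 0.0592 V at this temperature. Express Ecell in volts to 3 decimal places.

The Hg²⁺/Hg couple has the more positive E°, so it is the cathode; Al³⁺/Al is the anode.
E°cell = E°cat − E°an = +0.85 − (−1.65) = +2.50 V; n = 6.
For the overall reaction 3 Hg^2+(aq) + 2 Al(s) → 3 Hg(l) + 2 Al^3+(aq), Q = [Al^3+(aq)]^2 / [Hg^2+(aq)]^3 = 1.38×10^3, giving log Q = 3.140.
E = E° − (0.0592/n)·log Q = +2.50 − (0.0592/6)(3.140) = +2.469 V.

+2.469 V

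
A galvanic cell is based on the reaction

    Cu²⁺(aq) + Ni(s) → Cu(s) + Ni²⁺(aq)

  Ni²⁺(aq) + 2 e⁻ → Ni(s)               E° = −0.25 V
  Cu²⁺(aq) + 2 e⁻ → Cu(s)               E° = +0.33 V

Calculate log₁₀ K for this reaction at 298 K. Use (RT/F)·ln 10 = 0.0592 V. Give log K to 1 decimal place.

log K = 19.6

The Cu²⁺/Cu couple is reduced (cathode); E°cell = +0.33 − (−0.25) = +0.58 V with n = 2.
At equilibrium E = 0, so log K = nE°cell / 0.0592 = (2)(+0.58) / 0.0592 = 19.6.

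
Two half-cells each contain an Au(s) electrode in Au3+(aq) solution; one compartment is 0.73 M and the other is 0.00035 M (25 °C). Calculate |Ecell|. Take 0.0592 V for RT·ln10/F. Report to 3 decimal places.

0.065 V

For a concentration cell E°cell = 0, since both electrodes use the same couple.
The compartment with the higher Au3+(aq) concentration (0.73 M) acts as the cathode; ions are reduced there and produced at the dilute (0.00035 M) anode.
With n = 3, Ecell = −(0.0592/3)·log([dilute]/[conc]) = −(0.0592/3)·log(0.00035/0.73) = +0.065 V.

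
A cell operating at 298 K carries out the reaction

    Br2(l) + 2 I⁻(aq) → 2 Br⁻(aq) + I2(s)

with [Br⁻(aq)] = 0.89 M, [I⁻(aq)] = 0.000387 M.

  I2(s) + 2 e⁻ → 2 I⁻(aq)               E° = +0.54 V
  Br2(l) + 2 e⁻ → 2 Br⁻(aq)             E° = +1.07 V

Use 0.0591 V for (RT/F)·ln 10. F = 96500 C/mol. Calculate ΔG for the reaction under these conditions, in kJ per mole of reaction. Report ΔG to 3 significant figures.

−63.9 kJ/mol

The standard cell potential is +1.07 − (+0.54) = +0.53 V, with n = 2 electrons in the balanced equation.
Here Q = [Br⁻(aq)]^2 / [I⁻(aq)]^2 = 5.29×10^6 (log Q = 6.723), giving E = +0.53 − (0.0591/2)·(6.723) = +0.3313 V.
Then ΔG = −nFE = −2 × 96500 × +0.3313 J/mol = −63.9 kJ/mol.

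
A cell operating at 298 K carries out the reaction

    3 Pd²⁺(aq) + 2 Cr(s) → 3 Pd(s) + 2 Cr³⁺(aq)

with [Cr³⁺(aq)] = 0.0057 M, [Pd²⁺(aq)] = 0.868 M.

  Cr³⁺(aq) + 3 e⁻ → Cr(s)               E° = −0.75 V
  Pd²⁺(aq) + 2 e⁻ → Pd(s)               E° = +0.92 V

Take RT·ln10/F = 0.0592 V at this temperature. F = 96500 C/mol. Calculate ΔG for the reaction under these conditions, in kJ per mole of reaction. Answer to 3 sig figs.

The standard cell potential is +0.92 − (−0.75) = +1.67 V, with n = 6 electrons in the balanced equation.
The reaction quotient is [Cr³⁺(aq)]^2 / [Pd²⁺(aq)]^3 = 4.97×10^−5; by Nernst, E = +1.67 − (0.0592/6)(−4.304) = +1.7125 V.
Then ΔG = −nFE = −6 × 96500 × +1.7125 J/mol = −992 kJ/mol.

−992 kJ/mol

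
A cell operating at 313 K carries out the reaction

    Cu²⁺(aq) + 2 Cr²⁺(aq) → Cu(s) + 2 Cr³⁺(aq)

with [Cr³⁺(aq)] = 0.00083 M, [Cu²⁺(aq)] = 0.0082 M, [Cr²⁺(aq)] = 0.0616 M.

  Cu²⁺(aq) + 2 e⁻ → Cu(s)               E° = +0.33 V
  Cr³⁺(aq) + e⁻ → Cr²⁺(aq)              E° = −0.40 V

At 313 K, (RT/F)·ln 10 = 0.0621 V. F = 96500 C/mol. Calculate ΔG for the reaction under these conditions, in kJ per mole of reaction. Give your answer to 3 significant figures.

−151 kJ/mol

With Cu²⁺/Cu reduced at the cathode, E°cell = +0.33 − (−0.40) = +0.73 V and n = 2.
Q = [Cr³⁺(aq)]^2 / ([Cu²⁺(aq)]·[Cr²⁺(aq)]^2) = 0.0221, so log Q = −1.655 and E = +0.73 − (0.0621/2)(−1.655) = +0.7814 V.
Then ΔG = −nFE = −2 × 96500 × +0.7814 J/mol = −151 kJ/mol.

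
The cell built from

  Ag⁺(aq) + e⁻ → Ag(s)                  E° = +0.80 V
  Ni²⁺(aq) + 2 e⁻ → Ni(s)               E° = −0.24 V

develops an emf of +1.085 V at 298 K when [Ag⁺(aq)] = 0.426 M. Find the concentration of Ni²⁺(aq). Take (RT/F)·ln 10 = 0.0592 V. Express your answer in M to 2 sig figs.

0.0055 M

Ag⁺/Ag is the cathode (higher E°); E°cell = +0.80 − (−0.24) = +1.04 V with n = 2.
From the Nernst equation, log Q = n(E° − E)/0.0592 = 2·(+1.04 − (+1.085))/0.0592 = −1.520.
For 2 Ag⁺(aq) + Ni(s) → 2 Ag(s) + Ni²⁺(aq), the reaction quotient is Q = [Ni²⁺(aq)] / [Ag⁺(aq)]^2.
Substituting the known concentrations and solving, log [Ni²⁺(aq)] = −2.261 and [Ni²⁺(aq)] = 0.0055 M.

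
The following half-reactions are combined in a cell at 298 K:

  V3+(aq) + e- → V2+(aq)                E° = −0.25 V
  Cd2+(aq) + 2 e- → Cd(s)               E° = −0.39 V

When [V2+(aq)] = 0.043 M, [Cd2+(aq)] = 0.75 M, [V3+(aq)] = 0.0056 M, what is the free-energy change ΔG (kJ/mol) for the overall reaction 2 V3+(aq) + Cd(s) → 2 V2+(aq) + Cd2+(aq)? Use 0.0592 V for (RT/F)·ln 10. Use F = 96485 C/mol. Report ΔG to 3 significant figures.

−17.6 kJ/mol

The standard cell potential is −0.25 − (−0.39) = +0.14 V, with n = 2 electrons in the balanced equation.
Here Q = ([V2+(aq)]^2·[Cd2+(aq)]) / [V3+(aq)]^2 = 44.2 (log Q = 1.646), giving E = +0.14 − (0.0592/2)·(1.646) = +0.0913 V.
Finally ΔG = −nFE = −(2)(96485 C/mol)(+0.0913 V) = −17.6 kJ/mol.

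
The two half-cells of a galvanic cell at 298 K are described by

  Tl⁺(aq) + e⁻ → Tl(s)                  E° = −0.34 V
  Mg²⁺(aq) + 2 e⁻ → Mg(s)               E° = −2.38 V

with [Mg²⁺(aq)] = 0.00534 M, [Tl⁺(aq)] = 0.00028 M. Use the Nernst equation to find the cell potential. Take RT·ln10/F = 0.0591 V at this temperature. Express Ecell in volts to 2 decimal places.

+1.90 V

Since E°(Tl⁺/Tl) > E°(Mg²⁺/Mg), Tl⁺/Tl serves as the cathode.
The standard potential is −0.34 − (−2.38) = +2.04 V and the balanced reaction transfers n = 2 electrons.
For the overall reaction 2 Tl⁺(aq) + Mg(s) → 2 Tl(s) + Mg²⁺(aq), Q = [Mg²⁺(aq)] / [Tl⁺(aq)]^2 = 6.81×10^4, giving log Q = 4.833.
By the Nernst equation, E = +2.04 − (0.0591/2)·(4.833) = +1.90 V.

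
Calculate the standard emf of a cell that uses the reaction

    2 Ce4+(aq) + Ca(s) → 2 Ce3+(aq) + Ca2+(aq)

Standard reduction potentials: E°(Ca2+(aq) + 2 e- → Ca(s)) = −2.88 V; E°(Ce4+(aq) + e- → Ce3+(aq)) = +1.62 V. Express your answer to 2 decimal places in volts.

Ce4+(aq) gains electrons, so the Ce⁴⁺/Ce³⁺ couple is the cathode; the Ca²⁺/Ca couple is the anode.
E°cell = E°(cathode) − E°(anode) = +1.62 − (−2.88) = +4.50 V.

+4.50 V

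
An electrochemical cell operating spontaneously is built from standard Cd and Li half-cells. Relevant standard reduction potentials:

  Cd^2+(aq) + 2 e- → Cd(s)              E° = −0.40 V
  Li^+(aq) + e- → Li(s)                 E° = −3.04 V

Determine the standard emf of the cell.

+2.64 V

The Cd²⁺/Cd couple has the higher E°, so Cd ion is reduced (cathode) and Li is oxidized (anode).
E°cell = E°(cathode) − E°(anode) = −0.40 − (−3.04) = +2.64 V.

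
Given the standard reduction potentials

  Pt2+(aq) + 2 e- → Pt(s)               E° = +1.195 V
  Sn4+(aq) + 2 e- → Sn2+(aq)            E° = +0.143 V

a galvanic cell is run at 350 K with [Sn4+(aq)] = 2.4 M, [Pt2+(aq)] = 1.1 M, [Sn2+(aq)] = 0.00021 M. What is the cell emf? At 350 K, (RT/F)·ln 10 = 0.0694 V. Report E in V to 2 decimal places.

+0.91 V

Since E°(Pt²⁺/Pt) > E°(Sn⁴⁺/Sn²⁺), Pt²⁺/Pt serves as the cathode.
E°cell = +1.195 − (+0.143) = +1.052 V, with n = 2 electrons transferred.
For the overall reaction Pt2+(aq) + Sn2+(aq) → Pt(s) + Sn4+(aq), Q = [Sn4+(aq)] / ([Pt2+(aq)]·[Sn2+(aq)]) = 1.04×10^4, giving log Q = 4.017.
E = E° − (0.0694/n)·log Q = +1.052 − (0.0694/2)(4.017) = +0.91 V.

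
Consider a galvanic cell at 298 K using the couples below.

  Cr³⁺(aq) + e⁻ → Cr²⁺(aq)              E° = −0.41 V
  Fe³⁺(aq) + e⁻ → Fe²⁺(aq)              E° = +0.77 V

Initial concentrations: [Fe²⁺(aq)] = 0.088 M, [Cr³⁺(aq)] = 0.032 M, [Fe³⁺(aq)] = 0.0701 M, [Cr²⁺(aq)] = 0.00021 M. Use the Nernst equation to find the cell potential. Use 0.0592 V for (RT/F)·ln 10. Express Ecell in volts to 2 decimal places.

Since E°(Fe³⁺/Fe²⁺) > E°(Cr³⁺/Cr²⁺), Fe³⁺/Fe²⁺ serves as the cathode.
The standard potential is +0.77 − (−0.41) = +1.18 V and the balanced reaction transfers n = 1 electron.
The balanced reaction is Fe³⁺(aq) + Cr²⁺(aq) → Fe²⁺(aq) + Cr³⁺(aq), so Q = ([Fe²⁺(aq)]·[Cr³⁺(aq)]) / ([Fe³⁺(aq)]·[Cr²⁺(aq)]) = 191 and log Q = 2.282.
Applying E = E° − (RT ln10/nF)·log Q gives +1.18 − (0.0592/1)(2.282) = +1.04 V.

+1.04 V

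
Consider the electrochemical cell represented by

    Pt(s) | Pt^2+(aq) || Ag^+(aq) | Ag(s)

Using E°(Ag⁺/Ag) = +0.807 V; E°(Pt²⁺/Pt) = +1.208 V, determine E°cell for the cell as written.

−0.401 V

By convention the left-hand electrode in cell notation is the anode (oxidation) and the right-hand electrode is the cathode (reduction).
E°cell = E°(right) − E°(left) = +0.807 − (+1.208) = −0.401 V.
The negative sign shows that, as written, the cell would require an external voltage to drive the reaction.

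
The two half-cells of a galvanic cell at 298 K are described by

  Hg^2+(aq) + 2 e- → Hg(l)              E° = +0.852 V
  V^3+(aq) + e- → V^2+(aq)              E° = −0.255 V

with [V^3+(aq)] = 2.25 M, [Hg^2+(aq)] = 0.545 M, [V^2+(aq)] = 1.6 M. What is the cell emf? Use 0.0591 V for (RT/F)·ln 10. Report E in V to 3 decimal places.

The Hg²⁺/Hg couple has the more positive E°, so it is the cathode; V³⁺/V²⁺ is the anode.
E°cell = E°cat − E°an = +0.852 − (−0.255) = +1.107 V; n = 2.
The balanced reaction is Hg^2+(aq) + 2 V^2+(aq) → Hg(l) + 2 V^3+(aq), so Q = [V^3+(aq)]^2 / ([Hg^2+(aq)]·[V^2+(aq)]^2) = 3.63 and log Q = 0.560.
By the Nernst equation, E = +1.107 − (0.0591/2)·(0.560) = +1.090 V.

+1.090 V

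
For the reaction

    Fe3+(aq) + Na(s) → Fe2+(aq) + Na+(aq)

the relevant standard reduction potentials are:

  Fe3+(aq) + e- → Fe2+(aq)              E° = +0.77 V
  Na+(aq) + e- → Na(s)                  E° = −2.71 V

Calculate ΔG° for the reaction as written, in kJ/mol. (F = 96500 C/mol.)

In the reaction as written Fe3+(aq) is reduced, so the Fe³⁺/Fe²⁺ couple is the cathode and Na⁺/Na is the anode.
E°cell = +0.77 − (−2.71) = +3.48 V; balancing electrons gives n = 1.
ΔG° = −nFE°cell = −(1)(96500)(+3.48) J/mol = −336 kJ/mol.

−336 kJ/mol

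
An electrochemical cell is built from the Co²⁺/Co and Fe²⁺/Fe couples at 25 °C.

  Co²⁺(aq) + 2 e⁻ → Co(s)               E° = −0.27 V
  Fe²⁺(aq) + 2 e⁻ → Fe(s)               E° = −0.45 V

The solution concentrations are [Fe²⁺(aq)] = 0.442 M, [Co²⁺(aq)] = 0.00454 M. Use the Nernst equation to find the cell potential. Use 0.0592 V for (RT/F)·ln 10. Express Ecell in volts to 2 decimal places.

Co²⁺/Co is reduced (cathode, E° = −0.27 V) and Fe²⁺/Fe is oxidized (anode).
E°cell = −0.27 − (−0.45) = +0.18 V, with n = 2 electrons transferred.
For the overall reaction Co²⁺(aq) + Fe(s) → Co(s) + Fe²⁺(aq), Q = [Fe²⁺(aq)] / [Co²⁺(aq)] = 97.4, giving log Q = 1.988.
By the Nernst equation, E = +0.18 − (0.0592/2)·(1.988) = +0.12 V.

+0.12 V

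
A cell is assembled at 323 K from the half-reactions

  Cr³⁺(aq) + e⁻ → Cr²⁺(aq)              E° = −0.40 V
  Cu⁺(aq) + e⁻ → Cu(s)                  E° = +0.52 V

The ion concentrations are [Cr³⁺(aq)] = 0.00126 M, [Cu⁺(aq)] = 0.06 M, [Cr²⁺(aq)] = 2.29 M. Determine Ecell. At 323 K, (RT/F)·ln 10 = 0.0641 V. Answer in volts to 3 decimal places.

The Cu⁺/Cu couple has the more positive E°, so it is the cathode; Cr³⁺/Cr²⁺ is the anode.
E°cell = E°cat − E°an = +0.52 − (−0.40) = +0.92 V; n = 1.
For the overall reaction Cu⁺(aq) + Cr²⁺(aq) → Cu(s) + Cr³⁺(aq), Q = [Cr³⁺(aq)] / ([Cu⁺(aq)]·[Cr²⁺(aq)]) = 0.00917, giving log Q = −2.038.
E = E° − (0.0641/n)·log Q = +0.92 − (0.0641/1)(−2.038) = +1.051 V.

+1.051 V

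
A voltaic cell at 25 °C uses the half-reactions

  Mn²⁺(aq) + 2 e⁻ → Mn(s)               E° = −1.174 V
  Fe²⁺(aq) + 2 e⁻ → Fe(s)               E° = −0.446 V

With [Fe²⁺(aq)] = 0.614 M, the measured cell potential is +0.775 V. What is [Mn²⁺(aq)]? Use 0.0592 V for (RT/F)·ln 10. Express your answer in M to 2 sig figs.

Fe²⁺/Fe is the cathode (higher E°); E°cell = −0.446 − (−1.174) = +0.728 V with n = 2.
Rearranging E = E° − (0.0592/n)·log Q gives log Q = 2(+0.728 − (+0.775))/0.0592 = −1.588.
For Fe²⁺(aq) + Mn(s) → Fe(s) + Mn²⁺(aq), the reaction quotient is Q = [Mn²⁺(aq)] / [Fe²⁺(aq)].
Isolating [Mn²⁺(aq)] in Q = 10^{−1.588} yields log [Mn²⁺(aq)] = −1.800, i.e. 0.016 M.

0.016 M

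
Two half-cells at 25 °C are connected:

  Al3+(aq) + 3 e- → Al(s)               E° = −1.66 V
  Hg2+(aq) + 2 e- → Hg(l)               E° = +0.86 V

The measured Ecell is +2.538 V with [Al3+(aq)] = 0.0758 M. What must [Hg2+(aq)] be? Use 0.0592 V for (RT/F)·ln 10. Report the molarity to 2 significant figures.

The Hg²⁺/Hg couple has the larger reduction potential, so it is the cathode: E°cell = +0.86 − (−1.66) = +2.52 V and n = 6.
Rearranging E = E° − (0.0592/n)·log Q gives log Q = 6(+2.52 − (+2.538))/0.0592 = −1.824.
The balanced reaction is 3 Hg2+(aq) + 2 Al(s) → 3 Hg(l) + 2 Al3+(aq), so Q = [Al3+(aq)]^2 / [Hg2+(aq)]^3.
Isolating [Hg2+(aq)] in Q = 10^{−1.824} yields log [Hg2+(aq)] = −0.139, i.e. 0.73 M.

0.73 M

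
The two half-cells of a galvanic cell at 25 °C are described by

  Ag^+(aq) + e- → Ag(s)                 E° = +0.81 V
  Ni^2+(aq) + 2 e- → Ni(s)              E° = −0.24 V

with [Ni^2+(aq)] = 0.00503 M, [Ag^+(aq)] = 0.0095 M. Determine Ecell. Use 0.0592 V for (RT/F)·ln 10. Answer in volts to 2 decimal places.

+1.00 V

Ag⁺/Ag is reduced (cathode, E° = +0.81 V) and Ni²⁺/Ni is oxidized (anode).
E°cell = E°cat − E°an = +0.81 − (−0.24) = +1.05 V; n = 2.
For the overall reaction 2 Ag^+(aq) + Ni(s) → 2 Ag(s) + Ni^2+(aq), Q = [Ni^2+(aq)] / [Ag^+(aq)]^2 = 55.7, giving log Q = 1.746.
By the Nernst equation, E = +1.05 − (0.0592/2)·(1.746) = +1.00 V.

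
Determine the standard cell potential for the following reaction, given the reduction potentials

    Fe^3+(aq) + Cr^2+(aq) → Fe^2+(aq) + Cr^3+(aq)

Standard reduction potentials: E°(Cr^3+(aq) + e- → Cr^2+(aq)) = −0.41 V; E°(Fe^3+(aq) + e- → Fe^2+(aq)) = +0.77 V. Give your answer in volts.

Fe^3+(aq) gains electrons, so the Fe³⁺/Fe²⁺ couple is the cathode; the Cr³⁺/Cr²⁺ couple is the anode.
E°cell = E°(cathode) − E°(anode) = +0.77 − (−0.41) = +1.18 V.

+1.18 V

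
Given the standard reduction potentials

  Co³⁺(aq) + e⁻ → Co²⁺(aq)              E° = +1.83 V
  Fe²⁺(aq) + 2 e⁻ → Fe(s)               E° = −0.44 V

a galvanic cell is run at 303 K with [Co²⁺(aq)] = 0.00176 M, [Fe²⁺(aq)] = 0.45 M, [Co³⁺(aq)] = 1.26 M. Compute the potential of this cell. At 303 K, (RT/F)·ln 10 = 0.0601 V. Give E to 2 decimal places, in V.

+2.45 V

Co³⁺/Co²⁺ is reduced (cathode, E° = +1.83 V) and Fe²⁺/Fe is oxidized (anode).
E°cell = +1.83 − (−0.44) = +2.27 V, with n = 2 electrons transferred.
The balanced reaction is 2 Co³⁺(aq) + Fe(s) → 2 Co²⁺(aq) + Fe²⁺(aq), so Q = ([Co²⁺(aq)]^2·[Fe²⁺(aq)]) / [Co³⁺(aq)]^2 = 8.78×10^−7 and log Q = −6.057.
By the Nernst equation, E = +2.27 − (0.0601/2)·(−6.057) = +2.45 V.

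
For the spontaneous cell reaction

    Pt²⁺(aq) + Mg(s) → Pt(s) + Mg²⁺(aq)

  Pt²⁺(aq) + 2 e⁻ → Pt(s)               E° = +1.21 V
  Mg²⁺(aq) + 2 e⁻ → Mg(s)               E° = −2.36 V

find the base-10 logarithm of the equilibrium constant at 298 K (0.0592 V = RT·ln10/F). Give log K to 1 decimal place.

log K = 120.6

The Pt²⁺/Pt couple is reduced (cathode); E°cell = +1.21 − (−2.36) = +3.57 V with n = 2.
At equilibrium E = 0, so log K = nE°cell / 0.0592 = (2)(+3.57) / 0.0592 = 120.6.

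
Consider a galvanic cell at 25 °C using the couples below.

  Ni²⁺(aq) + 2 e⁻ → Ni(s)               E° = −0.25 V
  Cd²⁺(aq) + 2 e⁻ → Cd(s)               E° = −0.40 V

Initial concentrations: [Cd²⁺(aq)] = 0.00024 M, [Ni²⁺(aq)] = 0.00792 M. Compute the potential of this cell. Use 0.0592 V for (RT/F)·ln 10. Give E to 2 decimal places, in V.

+0.19 V

Since E°(Ni²⁺/Ni) > E°(Cd²⁺/Cd), Ni²⁺/Ni serves as the cathode.
The standard potential is −0.25 − (−0.40) = +0.15 V and the balanced reaction transfers n = 2 electrons.
The balanced reaction is Ni²⁺(aq) + Cd(s) → Ni(s) + Cd²⁺(aq), so Q = [Cd²⁺(aq)] / [Ni²⁺(aq)] = 0.0303 and log Q = −1.519.
E = E° − (0.0592/n)·log Q = +0.15 − (0.0592/2)(−1.519) = +0.19 V.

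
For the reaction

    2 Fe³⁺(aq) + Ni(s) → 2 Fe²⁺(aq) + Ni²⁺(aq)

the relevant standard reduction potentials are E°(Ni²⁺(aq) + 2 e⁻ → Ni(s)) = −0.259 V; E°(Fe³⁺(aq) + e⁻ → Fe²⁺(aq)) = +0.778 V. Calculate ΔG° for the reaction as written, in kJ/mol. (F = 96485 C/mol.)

−200 kJ/mol

In the reaction as written Fe³⁺(aq) is reduced, so the Fe³⁺/Fe²⁺ couple is the cathode and Ni²⁺/Ni is the anode.
E°cell = +0.778 − (−0.259) = +1.037 V; balancing electrons gives n = 2.
ΔG° = −nFE°cell = −(2)(96485)(+1.037) J/mol = −200 kJ/mol.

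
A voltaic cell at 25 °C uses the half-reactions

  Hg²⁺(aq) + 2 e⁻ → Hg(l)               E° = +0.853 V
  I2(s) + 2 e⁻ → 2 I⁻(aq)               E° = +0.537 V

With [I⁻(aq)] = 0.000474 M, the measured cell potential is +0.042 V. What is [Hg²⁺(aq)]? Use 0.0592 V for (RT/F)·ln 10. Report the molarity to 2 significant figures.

0.0025 M

The Hg²⁺/Hg couple has the larger reduction potential, so it is the cathode: E°cell = +0.853 − (+0.537) = +0.316 V and n = 2.
Rearranging E = E° − (0.0592/n)·log Q gives log Q = 2(+0.316 − (+0.042))/0.0592 = 9.257.
Balancing electrons gives Hg²⁺(aq) + 2 I⁻(aq) → Hg(l) + I2(s); thus Q = 1 / ([Hg²⁺(aq)]·[I⁻(aq)]^2).
Substituting the known concentrations and solving, log [Hg²⁺(aq)] = −2.609 and [Hg²⁺(aq)] = 0.0025 M.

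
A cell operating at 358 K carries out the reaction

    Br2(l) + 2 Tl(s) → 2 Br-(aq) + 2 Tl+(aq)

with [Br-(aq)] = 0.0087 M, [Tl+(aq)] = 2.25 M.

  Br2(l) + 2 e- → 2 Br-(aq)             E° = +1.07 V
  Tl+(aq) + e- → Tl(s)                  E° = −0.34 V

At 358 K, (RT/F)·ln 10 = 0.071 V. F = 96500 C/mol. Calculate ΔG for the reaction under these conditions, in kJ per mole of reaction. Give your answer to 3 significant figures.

−296 kJ/mol

With Br₂/Br⁻ reduced at the cathode, E°cell = +1.07 − (−0.34) = +1.41 V and n = 2.
The reaction quotient is [Br-(aq)]^2·[Tl+(aq)]^2 = 0.000383; by Nernst, E = +1.41 − (0.071/2)(−3.417) = +1.5313 V.
Finally ΔG = −nFE = −(2)(96500 C/mol)(+1.5313 V) = −296 kJ/mol.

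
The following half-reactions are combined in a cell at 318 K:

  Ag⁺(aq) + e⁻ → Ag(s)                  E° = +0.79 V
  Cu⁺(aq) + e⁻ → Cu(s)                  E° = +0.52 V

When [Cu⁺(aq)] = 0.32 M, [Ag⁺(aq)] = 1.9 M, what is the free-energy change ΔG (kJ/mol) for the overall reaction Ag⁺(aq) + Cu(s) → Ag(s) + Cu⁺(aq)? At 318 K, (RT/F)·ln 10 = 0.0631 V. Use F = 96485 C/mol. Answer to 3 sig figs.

−30.8 kJ/mol

E°cell = +0.79 − (+0.52) = +0.27 V; the balanced reaction transfers n = 1 electron.
The reaction quotient is [Cu⁺(aq)] / [Ag⁺(aq)] = 0.168; by Nernst, E = +0.27 − (0.0631/1)(−0.774) = +0.3188 V.
ΔG = −nFE = −(1)(96485)(+0.3188) J/mol = −30.8 kJ/mol.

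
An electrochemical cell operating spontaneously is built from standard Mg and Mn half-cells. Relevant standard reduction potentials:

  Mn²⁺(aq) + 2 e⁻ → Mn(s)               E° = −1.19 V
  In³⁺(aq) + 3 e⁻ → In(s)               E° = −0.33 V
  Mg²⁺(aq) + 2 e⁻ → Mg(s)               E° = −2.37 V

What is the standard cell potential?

Of the two couples in this cell, the one with the more positive reduction potential is reduced at the cathode: here that is Mn²⁺/Mn (−1.19 V); Mg²⁺/Mg (−2.37 V) is the anode.
E°cell = E°(cathode) − E°(anode) = −1.19 − (−2.37) = +1.18 V.

+1.18 V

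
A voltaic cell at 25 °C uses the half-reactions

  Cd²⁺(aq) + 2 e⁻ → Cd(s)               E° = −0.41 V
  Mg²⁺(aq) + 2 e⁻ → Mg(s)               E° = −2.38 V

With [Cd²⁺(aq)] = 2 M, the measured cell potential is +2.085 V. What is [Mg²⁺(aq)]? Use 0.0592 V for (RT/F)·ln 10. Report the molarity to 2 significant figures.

0.00026 M

With Cd²⁺/Cd at the cathode and Mg²⁺/Mg at the anode, E°cell = −0.41 − (−2.38) = +1.97 V (n = 2).
Rearranging E = E° − (0.0592/n)·log Q gives log Q = 2(+1.97 − (+2.085))/0.0592 = −3.885.
For Cd²⁺(aq) + Mg(s) → Cd(s) + Mg²⁺(aq), the reaction quotient is Q = [Mg²⁺(aq)] / [Cd²⁺(aq)].
Solving for the unknown gives log [Mg²⁺(aq)] = −3.584, so [Mg²⁺(aq)] ≈ 0.00026 M.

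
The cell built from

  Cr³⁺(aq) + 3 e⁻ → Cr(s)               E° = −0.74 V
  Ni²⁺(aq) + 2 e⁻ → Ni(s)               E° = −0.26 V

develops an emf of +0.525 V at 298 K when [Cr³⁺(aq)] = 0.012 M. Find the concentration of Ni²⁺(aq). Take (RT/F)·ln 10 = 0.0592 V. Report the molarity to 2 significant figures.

1.7 M

With Ni²⁺/Ni at the cathode and Cr³⁺/Cr at the anode, E°cell = −0.26 − (−0.74) = +0.48 V (n = 6).
From the Nernst equation, log Q = n(E° − E)/0.0592 = 6·(+0.48 − (+0.525))/0.0592 = −4.561.
The balanced reaction is 3 Ni²⁺(aq) + 2 Cr(s) → 3 Ni(s) + 2 Cr³⁺(aq), so Q = [Cr³⁺(aq)]^2 / [Ni²⁺(aq)]^3.
Substituting the known concentrations and solving, log [Ni²⁺(aq)] = 0.240 and [Ni²⁺(aq)] = 1.7 M.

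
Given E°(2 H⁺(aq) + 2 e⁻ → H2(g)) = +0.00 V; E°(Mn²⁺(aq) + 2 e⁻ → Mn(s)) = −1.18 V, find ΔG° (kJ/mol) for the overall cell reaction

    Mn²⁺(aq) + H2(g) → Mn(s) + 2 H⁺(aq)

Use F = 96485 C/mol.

In the reaction as written Mn²⁺(aq) is reduced, so the Mn²⁺/Mn couple is the cathode and 2H⁺/H₂ is the anode.
E°cell = −1.18 − (+0.00) = −1.18 V; balancing electrons gives n = 2.
ΔG° = −nFE°cell = −(2)(96485)(−1.18) J/mol = +228 kJ/mol.

+228 kJ/mol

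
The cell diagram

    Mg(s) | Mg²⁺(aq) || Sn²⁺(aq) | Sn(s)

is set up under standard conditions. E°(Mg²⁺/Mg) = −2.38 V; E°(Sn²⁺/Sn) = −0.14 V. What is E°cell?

+2.24 V

By convention the left-hand electrode in cell notation is the anode (oxidation) and the right-hand electrode is the cathode (reduction).
E°cell = E°(right) − E°(left) = −0.14 − (−2.38) = +2.24 V.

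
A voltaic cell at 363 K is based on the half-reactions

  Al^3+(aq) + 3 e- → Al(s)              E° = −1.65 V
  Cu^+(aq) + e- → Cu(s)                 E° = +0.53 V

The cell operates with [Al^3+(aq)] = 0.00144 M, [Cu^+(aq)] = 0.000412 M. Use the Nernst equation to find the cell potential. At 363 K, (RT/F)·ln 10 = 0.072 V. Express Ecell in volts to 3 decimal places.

+2.004 V

Since E°(Cu⁺/Cu) > E°(Al³⁺/Al), Cu⁺/Cu serves as the cathode.
E°cell = +0.53 − (−1.65) = +2.18 V, with n = 3 electrons transferred.
Balancing gives 3 Cu^+(aq) + Al(s) → 3 Cu(s) + Al^3+(aq); hence Q = [Al^3+(aq)] / [Cu^+(aq)]^3 = 2.06×10^7 (log Q = 7.314).
Applying E = E° − (RT ln10/nF)·log Q gives +2.18 − (0.072/3)(7.314) = +2.004 V.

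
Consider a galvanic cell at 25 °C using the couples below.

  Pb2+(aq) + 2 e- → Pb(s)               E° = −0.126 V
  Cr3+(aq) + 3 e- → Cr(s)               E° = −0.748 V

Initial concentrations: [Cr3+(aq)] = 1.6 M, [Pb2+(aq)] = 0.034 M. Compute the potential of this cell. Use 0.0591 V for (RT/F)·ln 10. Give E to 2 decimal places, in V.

+0.57 V

The Pb²⁺/Pb couple has the more positive E°, so it is the cathode; Cr³⁺/Cr is the anode.
The standard potential is −0.126 − (−0.748) = +0.622 V and the balanced reaction transfers n = 6 electrons.
Balancing gives 3 Pb2+(aq) + 2 Cr(s) → 3 Pb(s) + 2 Cr3+(aq); hence Q = [Cr3+(aq)]^2 / [Pb2+(aq)]^3 = 6.51×10^4 (log Q = 4.814).
By the Nernst equation, E = +0.622 − (0.0591/6)·(4.814) = +0.57 V.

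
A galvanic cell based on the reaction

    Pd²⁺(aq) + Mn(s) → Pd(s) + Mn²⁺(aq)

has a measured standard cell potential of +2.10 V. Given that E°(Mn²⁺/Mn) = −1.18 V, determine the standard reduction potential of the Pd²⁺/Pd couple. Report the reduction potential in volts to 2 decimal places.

In the reaction as written the Pd²⁺/Pd couple is reduced (cathode) and Mn²⁺/Mn is oxidized (anode), so E°cell = E°(Pd²⁺/Pd) − E°(Mn²⁺/Mn).
E°(Pd²⁺/Pd) = E°cell + E°(anode) = +2.10 + (−1.18) = +0.92 V.

+0.92 V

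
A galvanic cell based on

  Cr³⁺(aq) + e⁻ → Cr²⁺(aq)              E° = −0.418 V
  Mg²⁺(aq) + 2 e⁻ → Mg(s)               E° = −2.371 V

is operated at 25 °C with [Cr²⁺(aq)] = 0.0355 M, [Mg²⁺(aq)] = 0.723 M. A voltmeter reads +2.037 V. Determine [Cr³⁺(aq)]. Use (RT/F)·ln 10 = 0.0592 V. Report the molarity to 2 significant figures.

The Cr³⁺/Cr²⁺ couple has the larger reduction potential, so it is the cathode: E°cell = −0.418 − (−2.371) = +1.953 V and n = 2.
From the Nernst equation, log Q = n(E° − E)/0.0592 = 2·(+1.953 − (+2.037))/0.0592 = −2.838.
Balancing electrons gives 2 Cr³⁺(aq) + Mg(s) → 2 Cr²⁺(aq) + Mg²⁺(aq); thus Q = ([Cr²⁺(aq)]^2·[Mg²⁺(aq)]) / [Cr³⁺(aq)]^2.
Isolating [Cr³⁺(aq)] in Q = 10^{−2.838} yields log [Cr³⁺(aq)] = −0.101, i.e. 0.79 M.

0.79 M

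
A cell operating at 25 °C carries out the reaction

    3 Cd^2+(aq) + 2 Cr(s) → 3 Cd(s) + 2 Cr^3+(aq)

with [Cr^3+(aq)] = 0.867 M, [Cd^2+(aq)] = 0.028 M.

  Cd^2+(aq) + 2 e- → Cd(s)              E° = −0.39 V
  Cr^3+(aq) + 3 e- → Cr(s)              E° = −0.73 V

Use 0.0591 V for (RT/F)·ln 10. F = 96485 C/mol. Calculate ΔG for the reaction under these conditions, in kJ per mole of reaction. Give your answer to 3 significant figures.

−171 kJ/mol

The standard cell potential is −0.39 − (−0.73) = +0.34 V, with n = 6 electrons in the balanced equation.
Here Q = [Cr^3+(aq)]^2 / [Cd^2+(aq)]^3 = 3.42×10^4 (log Q = 4.535), giving E = +0.34 − (0.0591/6)·(4.535) = +0.2953 V.
ΔG = −nFE = −(6)(96485)(+0.2953) J/mol = −171 kJ/mol.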